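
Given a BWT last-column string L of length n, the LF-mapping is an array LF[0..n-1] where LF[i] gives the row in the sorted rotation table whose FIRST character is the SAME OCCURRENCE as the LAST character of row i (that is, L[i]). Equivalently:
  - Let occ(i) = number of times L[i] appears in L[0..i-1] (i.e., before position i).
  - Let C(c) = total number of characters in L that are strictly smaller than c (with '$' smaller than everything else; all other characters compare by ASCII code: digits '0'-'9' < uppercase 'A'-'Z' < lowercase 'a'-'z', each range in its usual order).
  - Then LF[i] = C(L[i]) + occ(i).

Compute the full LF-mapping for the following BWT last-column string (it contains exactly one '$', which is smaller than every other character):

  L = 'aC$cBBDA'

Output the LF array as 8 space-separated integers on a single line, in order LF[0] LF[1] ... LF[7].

Char counts: '$':1, 'A':1, 'B':2, 'C':1, 'D':1, 'a':1, 'c':1
C (first-col start): C('$')=0, C('A')=1, C('B')=2, C('C')=4, C('D')=5, C('a')=6, C('c')=7
L[0]='a': occ=0, LF[0]=C('a')+0=6+0=6
L[1]='C': occ=0, LF[1]=C('C')+0=4+0=4
L[2]='$': occ=0, LF[2]=C('$')+0=0+0=0
L[3]='c': occ=0, LF[3]=C('c')+0=7+0=7
L[4]='B': occ=0, LF[4]=C('B')+0=2+0=2
L[5]='B': occ=1, LF[5]=C('B')+1=2+1=3
L[6]='D': occ=0, LF[6]=C('D')+0=5+0=5
L[7]='A': occ=0, LF[7]=C('A')+0=1+0=1

Answer: 6 4 0 7 2 3 5 1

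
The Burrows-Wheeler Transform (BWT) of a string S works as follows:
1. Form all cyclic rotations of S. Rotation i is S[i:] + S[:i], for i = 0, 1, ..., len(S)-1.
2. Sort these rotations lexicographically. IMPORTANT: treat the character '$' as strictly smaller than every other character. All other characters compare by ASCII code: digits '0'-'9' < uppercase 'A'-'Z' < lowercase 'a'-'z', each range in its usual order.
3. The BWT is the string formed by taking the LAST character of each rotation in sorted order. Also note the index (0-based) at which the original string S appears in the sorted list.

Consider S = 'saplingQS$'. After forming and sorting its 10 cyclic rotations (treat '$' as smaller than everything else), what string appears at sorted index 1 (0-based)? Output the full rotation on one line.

All 10 rotations (rotation i = S[i:]+S[:i]):
  rot[0] = saplingQS$
  rot[1] = aplingQS$s
  rot[2] = plingQS$sa
  rot[3] = lingQS$sap
  rot[4] = ingQS$sapl
  rot[5] = ngQS$sapli
  rot[6] = gQS$saplin
  rot[7] = QS$sapling
  rot[8] = S$saplingQ
  rot[9] = $saplingQS
Sorted (with $ < everything):
  sorted[0] = $saplingQS
  sorted[1] = QS$sapling
  sorted[2] = S$saplingQ
  sorted[3] = aplingQS$s
  sorted[4] = gQS$saplin
  sorted[5] = ingQS$sapl
  sorted[6] = lingQS$sap
  sorted[7] = ngQS$sapli
  sorted[8] = plingQS$sa
  sorted[9] = saplingQS$
sorted[1] = QS$sapling

Answer: QS$sapling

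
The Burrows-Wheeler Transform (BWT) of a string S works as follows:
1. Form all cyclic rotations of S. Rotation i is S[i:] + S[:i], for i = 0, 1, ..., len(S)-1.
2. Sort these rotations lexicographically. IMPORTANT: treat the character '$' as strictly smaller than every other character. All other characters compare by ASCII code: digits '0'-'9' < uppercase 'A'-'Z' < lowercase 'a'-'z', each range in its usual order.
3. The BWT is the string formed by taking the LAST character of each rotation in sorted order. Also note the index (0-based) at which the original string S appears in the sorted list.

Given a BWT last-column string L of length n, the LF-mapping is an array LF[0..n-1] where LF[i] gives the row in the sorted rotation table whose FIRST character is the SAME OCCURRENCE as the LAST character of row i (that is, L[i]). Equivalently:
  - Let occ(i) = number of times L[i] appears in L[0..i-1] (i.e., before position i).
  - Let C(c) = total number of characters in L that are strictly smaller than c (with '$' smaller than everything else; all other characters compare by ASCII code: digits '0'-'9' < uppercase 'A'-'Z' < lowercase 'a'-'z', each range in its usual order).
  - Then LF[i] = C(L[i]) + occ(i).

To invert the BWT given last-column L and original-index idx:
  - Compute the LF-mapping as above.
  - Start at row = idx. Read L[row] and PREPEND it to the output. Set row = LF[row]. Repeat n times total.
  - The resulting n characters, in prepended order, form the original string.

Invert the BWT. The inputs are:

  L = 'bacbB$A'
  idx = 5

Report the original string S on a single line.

LF mapping: 4 3 6 5 2 0 1
Walk LF starting at row 5, prepending L[row]:
  step 1: row=5, L[5]='$', prepend. Next row=LF[5]=0
  step 2: row=0, L[0]='b', prepend. Next row=LF[0]=4
  step 3: row=4, L[4]='B', prepend. Next row=LF[4]=2
  step 4: row=2, L[2]='c', prepend. Next row=LF[2]=6
  step 5: row=6, L[6]='A', prepend. Next row=LF[6]=1
  step 6: row=1, L[1]='a', prepend. Next row=LF[1]=3
  step 7: row=3, L[3]='b', prepend. Next row=LF[3]=5
Reversed output: baAcBb$

Answer: baAcBb$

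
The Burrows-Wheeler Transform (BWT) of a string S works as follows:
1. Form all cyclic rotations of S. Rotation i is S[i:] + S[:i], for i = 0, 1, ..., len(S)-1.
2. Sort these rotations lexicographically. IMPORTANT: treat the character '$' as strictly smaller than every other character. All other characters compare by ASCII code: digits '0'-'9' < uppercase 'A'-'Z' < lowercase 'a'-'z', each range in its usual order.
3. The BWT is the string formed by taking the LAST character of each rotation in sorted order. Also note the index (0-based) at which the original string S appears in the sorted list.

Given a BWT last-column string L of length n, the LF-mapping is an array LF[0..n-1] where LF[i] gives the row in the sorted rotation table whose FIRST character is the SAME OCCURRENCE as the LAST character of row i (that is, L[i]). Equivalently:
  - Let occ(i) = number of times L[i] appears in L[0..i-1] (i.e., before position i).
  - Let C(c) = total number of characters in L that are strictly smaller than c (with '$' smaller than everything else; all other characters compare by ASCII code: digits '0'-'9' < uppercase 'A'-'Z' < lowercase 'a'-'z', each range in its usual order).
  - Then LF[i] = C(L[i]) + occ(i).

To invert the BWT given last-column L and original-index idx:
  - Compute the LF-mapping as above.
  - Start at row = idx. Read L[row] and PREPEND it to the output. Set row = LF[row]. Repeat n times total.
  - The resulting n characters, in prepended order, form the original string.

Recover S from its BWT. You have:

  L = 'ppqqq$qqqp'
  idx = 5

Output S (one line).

Answer: qpqqqqqpp$

Derivation:
LF mapping: 1 2 4 5 6 0 7 8 9 3
Walk LF starting at row 5, prepending L[row]:
  step 1: row=5, L[5]='$', prepend. Next row=LF[5]=0
  step 2: row=0, L[0]='p', prepend. Next row=LF[0]=1
  step 3: row=1, L[1]='p', prepend. Next row=LF[1]=2
  step 4: row=2, L[2]='q', prepend. Next row=LF[2]=4
  step 5: row=4, L[4]='q', prepend. Next row=LF[4]=6
  step 6: row=6, L[6]='q', prepend. Next row=LF[6]=7
  step 7: row=7, L[7]='q', prepend. Next row=LF[7]=8
  step 8: row=8, L[8]='q', prepend. Next row=LF[8]=9
  step 9: row=9, L[9]='p', prepend. Next row=LF[9]=3
  step 10: row=3, L[3]='q', prepend. Next row=LF[3]=5
Reversed output: qpqqqqqpp$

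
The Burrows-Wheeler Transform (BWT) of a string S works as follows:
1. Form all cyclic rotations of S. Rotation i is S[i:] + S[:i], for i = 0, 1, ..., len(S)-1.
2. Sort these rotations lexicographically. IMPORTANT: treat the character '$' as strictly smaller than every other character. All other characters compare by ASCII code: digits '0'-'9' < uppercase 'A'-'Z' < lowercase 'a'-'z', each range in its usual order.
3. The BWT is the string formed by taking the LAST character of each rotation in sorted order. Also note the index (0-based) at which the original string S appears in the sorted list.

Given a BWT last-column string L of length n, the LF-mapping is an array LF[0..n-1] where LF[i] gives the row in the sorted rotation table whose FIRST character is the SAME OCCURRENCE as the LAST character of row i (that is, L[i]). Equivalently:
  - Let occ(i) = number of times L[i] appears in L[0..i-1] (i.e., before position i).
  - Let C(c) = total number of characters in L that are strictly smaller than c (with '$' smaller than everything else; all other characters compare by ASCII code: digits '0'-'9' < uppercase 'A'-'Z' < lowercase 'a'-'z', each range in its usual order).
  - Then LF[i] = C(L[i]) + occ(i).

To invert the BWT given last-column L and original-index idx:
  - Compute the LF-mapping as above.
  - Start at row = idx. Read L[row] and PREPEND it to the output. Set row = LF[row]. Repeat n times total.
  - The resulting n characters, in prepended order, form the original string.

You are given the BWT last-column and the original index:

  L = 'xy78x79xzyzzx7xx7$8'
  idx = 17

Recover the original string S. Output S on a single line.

Answer: zx98zxxy7787xyx7zx$

Derivation:
LF mapping: 8 14 1 5 9 2 7 10 16 15 17 18 11 3 12 13 4 0 6
Walk LF starting at row 17, prepending L[row]:
  step 1: row=17, L[17]='$', prepend. Next row=LF[17]=0
  step 2: row=0, L[0]='x', prepend. Next row=LF[0]=8
  step 3: row=8, L[8]='z', prepend. Next row=LF[8]=16
  step 4: row=16, L[16]='7', prepend. Next row=LF[16]=4
  step 5: row=4, L[4]='x', prepend. Next row=LF[4]=9
  step 6: row=9, L[9]='y', prepend. Next row=LF[9]=15
  step 7: row=15, L[15]='x', prepend. Next row=LF[15]=13
  step 8: row=13, L[13]='7', prepend. Next row=LF[13]=3
  step 9: row=3, L[3]='8', prepend. Next row=LF[3]=5
  step 10: row=5, L[5]='7', prepend. Next row=LF[5]=2
  step 11: row=2, L[2]='7', prepend. Next row=LF[2]=1
  step 12: row=1, L[1]='y', prepend. Next row=LF[1]=14
  step 13: row=14, L[14]='x', prepend. Next row=LF[14]=12
  step 14: row=12, L[12]='x', prepend. Next row=LF[12]=11
  step 15: row=11, L[11]='z', prepend. Next row=LF[11]=18
  step 16: row=18, L[18]='8', prepend. Next row=LF[18]=6
  step 17: row=6, L[6]='9', prepend. Next row=LF[6]=7
  step 18: row=7, L[7]='x', prepend. Next row=LF[7]=10
  step 19: row=10, L[10]='z', prepend. Next row=LF[10]=17
Reversed output: zx98zxxy7787xyx7zx$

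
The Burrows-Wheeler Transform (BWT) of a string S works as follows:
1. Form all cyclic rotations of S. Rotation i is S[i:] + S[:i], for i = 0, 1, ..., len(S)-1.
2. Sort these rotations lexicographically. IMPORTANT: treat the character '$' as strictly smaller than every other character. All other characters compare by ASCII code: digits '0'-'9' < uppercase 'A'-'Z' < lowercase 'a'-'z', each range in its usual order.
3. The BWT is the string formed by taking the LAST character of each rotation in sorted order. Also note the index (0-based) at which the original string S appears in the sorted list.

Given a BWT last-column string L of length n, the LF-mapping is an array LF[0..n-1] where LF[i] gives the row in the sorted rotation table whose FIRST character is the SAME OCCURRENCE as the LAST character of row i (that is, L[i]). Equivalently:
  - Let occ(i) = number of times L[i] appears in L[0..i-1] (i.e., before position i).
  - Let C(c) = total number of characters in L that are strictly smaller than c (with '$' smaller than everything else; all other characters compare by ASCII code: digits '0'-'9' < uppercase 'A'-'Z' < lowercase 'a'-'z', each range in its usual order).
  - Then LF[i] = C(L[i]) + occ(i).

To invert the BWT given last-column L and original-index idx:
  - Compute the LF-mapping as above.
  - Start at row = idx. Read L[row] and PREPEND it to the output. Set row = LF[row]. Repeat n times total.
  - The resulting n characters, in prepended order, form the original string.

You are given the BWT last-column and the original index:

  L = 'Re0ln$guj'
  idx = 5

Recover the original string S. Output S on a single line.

LF mapping: 2 3 1 6 7 0 4 8 5
Walk LF starting at row 5, prepending L[row]:
  step 1: row=5, L[5]='$', prepend. Next row=LF[5]=0
  step 2: row=0, L[0]='R', prepend. Next row=LF[0]=2
  step 3: row=2, L[2]='0', prepend. Next row=LF[2]=1
  step 4: row=1, L[1]='e', prepend. Next row=LF[1]=3
  step 5: row=3, L[3]='l', prepend. Next row=LF[3]=6
  step 6: row=6, L[6]='g', prepend. Next row=LF[6]=4
  step 7: row=4, L[4]='n', prepend. Next row=LF[4]=7
  step 8: row=7, L[7]='u', prepend. Next row=LF[7]=8
  step 9: row=8, L[8]='j', prepend. Next row=LF[8]=5
Reversed output: jungle0R$

Answer: jungle0R$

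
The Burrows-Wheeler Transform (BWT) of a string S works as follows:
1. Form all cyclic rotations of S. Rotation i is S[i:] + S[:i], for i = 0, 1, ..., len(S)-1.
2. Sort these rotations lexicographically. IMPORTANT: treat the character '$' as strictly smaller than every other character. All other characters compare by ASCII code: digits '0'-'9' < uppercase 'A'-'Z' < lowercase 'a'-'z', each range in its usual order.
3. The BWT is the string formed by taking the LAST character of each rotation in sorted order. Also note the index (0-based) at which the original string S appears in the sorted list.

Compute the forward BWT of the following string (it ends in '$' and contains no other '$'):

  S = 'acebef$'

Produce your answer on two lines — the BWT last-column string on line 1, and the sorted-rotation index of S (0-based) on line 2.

Answer: f$eacbe
1

Derivation:
All 7 rotations (rotation i = S[i:]+S[:i]):
  rot[0] = acebef$
  rot[1] = cebef$a
  rot[2] = ebef$ac
  rot[3] = bef$ace
  rot[4] = ef$aceb
  rot[5] = f$acebe
  rot[6] = $acebef
Sorted (with $ < everything):
  sorted[0] = $acebef  (last char: 'f')
  sorted[1] = acebef$  (last char: '$')
  sorted[2] = bef$ace  (last char: 'e')
  sorted[3] = cebef$a  (last char: 'a')
  sorted[4] = ebef$ac  (last char: 'c')
  sorted[5] = ef$aceb  (last char: 'b')
  sorted[6] = f$acebe  (last char: 'e')
Last column: f$eacbe
Original string S is at sorted index 1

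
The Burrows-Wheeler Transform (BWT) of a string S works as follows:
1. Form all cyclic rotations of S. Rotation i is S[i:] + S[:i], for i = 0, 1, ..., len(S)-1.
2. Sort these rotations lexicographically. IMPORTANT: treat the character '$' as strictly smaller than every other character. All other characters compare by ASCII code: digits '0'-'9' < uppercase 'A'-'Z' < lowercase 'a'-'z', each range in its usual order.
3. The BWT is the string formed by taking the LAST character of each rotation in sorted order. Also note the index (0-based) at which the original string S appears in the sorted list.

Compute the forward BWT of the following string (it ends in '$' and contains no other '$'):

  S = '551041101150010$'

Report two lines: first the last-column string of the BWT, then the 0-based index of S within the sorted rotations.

Answer: 015011015401015$
15

Derivation:
All 16 rotations (rotation i = S[i:]+S[:i]):
  rot[0] = 551041101150010$
  rot[1] = 51041101150010$5
  rot[2] = 1041101150010$55
  rot[3] = 041101150010$551
  rot[4] = 41101150010$5510
  rot[5] = 1101150010$55104
  rot[6] = 101150010$551041
  rot[7] = 01150010$5510411
  rot[8] = 1150010$55104110
  rot[9] = 150010$551041101
  rot[10] = 50010$5510411011
  rot[11] = 0010$55104110115
  rot[12] = 010$551041101150
  rot[13] = 10$5510411011500
  rot[14] = 0$55104110115001
  rot[15] = $551041101150010
Sorted (with $ < everything):
  sorted[0] = $551041101150010  (last char: '0')
  sorted[1] = 0$55104110115001  (last char: '1')
  sorted[2] = 0010$55104110115  (last char: '5')
  sorted[3] = 010$551041101150  (last char: '0')
  sorted[4] = 01150010$5510411  (last char: '1')
  sorted[5] = 041101150010$551  (last char: '1')
  sorted[6] = 10$5510411011500  (last char: '0')
  sorted[7] = 101150010$551041  (last char: '1')
  sorted[8] = 1041101150010$55  (last char: '5')
  sorted[9] = 1101150010$55104  (last char: '4')
  sorted[10] = 1150010$55104110  (last char: '0')
  sorted[11] = 150010$551041101  (last char: '1')
  sorted[12] = 41101150010$5510  (last char: '0')
  sorted[13] = 50010$5510411011  (last char: '1')
  sorted[14] = 51041101150010$5  (last char: '5')
  sorted[15] = 551041101150010$  (last char: '$')
Last column: 015011015401015$
Original string S is at sorted index 15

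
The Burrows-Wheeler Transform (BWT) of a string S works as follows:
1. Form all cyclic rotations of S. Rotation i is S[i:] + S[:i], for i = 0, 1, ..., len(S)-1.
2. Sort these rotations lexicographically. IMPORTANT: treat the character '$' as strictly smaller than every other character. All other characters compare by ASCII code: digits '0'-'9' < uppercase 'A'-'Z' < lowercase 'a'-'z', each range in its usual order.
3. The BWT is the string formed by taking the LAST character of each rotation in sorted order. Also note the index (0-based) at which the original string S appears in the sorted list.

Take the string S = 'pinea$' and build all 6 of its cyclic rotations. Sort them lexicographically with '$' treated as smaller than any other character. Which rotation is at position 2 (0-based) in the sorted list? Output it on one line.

All 6 rotations (rotation i = S[i:]+S[:i]):
  rot[0] = pinea$
  rot[1] = inea$p
  rot[2] = nea$pi
  rot[3] = ea$pin
  rot[4] = a$pine
  rot[5] = $pinea
Sorted (with $ < everything):
  sorted[0] = $pinea
  sorted[1] = a$pine
  sorted[2] = ea$pin
  sorted[3] = inea$p
  sorted[4] = nea$pi
  sorted[5] = pinea$
sorted[2] = ea$pin

Answer: ea$pin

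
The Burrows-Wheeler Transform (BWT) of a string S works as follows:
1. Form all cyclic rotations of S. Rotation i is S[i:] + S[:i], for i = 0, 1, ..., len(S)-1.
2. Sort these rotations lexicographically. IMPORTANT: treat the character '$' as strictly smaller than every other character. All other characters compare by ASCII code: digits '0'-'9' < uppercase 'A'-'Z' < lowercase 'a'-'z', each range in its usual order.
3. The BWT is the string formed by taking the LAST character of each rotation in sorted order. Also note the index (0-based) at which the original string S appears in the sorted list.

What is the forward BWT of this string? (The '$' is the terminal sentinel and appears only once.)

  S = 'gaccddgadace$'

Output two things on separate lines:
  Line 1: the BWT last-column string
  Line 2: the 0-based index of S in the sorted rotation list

Answer: egdgacaacdc$d
11

Derivation:
All 13 rotations (rotation i = S[i:]+S[:i]):
  rot[0] = gaccddgadace$
  rot[1] = accddgadace$g
  rot[2] = ccddgadace$ga
  rot[3] = cddgadace$gac
  rot[4] = ddgadace$gacc
  rot[5] = dgadace$gaccd
  rot[6] = gadace$gaccdd
  rot[7] = adace$gaccddg
  rot[8] = dace$gaccddga
  rot[9] = ace$gaccddgad
  rot[10] = ce$gaccddgada
  rot[11] = e$gaccddgadac
  rot[12] = $gaccddgadace
Sorted (with $ < everything):
  sorted[0] = $gaccddgadace  (last char: 'e')
  sorted[1] = accddgadace$g  (last char: 'g')
  sorted[2] = ace$gaccddgad  (last char: 'd')
  sorted[3] = adace$gaccddg  (last char: 'g')
  sorted[4] = ccddgadace$ga  (last char: 'a')
  sorted[5] = cddgadace$gac  (last char: 'c')
  sorted[6] = ce$gaccddgada  (last char: 'a')
  sorted[7] = dace$gaccddga  (last char: 'a')
  sorted[8] = ddgadace$gacc  (last char: 'c')
  sorted[9] = dgadace$gaccd  (last char: 'd')
  sorted[10] = e$gaccddgadac  (last char: 'c')
  sorted[11] = gaccddgadace$  (last char: '$')
  sorted[12] = gadace$gaccdd  (last char: 'd')
Last column: egdgacaacdc$d
Original string S is at sorted index 11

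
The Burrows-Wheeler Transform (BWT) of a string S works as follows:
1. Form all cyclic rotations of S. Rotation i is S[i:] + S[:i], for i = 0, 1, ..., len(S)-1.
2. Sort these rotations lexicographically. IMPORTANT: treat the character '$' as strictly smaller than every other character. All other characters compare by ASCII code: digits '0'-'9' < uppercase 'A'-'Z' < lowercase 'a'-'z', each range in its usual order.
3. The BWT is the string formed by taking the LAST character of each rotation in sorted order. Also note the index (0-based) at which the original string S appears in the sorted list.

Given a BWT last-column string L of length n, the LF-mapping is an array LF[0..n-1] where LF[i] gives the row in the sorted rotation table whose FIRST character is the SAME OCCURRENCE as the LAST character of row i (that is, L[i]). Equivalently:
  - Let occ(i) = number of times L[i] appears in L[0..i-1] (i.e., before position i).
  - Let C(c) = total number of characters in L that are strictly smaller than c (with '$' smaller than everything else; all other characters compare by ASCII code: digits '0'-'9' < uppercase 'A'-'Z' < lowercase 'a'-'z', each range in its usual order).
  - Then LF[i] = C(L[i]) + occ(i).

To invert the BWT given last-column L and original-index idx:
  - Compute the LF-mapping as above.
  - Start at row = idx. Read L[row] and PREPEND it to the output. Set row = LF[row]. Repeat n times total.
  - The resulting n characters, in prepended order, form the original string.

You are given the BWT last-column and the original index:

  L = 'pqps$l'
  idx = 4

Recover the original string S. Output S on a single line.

LF mapping: 2 4 3 5 0 1
Walk LF starting at row 4, prepending L[row]:
  step 1: row=4, L[4]='$', prepend. Next row=LF[4]=0
  step 2: row=0, L[0]='p', prepend. Next row=LF[0]=2
  step 3: row=2, L[2]='p', prepend. Next row=LF[2]=3
  step 4: row=3, L[3]='s', prepend. Next row=LF[3]=5
  step 5: row=5, L[5]='l', prepend. Next row=LF[5]=1
  step 6: row=1, L[1]='q', prepend. Next row=LF[1]=4
Reversed output: qlspp$

Answer: qlspp$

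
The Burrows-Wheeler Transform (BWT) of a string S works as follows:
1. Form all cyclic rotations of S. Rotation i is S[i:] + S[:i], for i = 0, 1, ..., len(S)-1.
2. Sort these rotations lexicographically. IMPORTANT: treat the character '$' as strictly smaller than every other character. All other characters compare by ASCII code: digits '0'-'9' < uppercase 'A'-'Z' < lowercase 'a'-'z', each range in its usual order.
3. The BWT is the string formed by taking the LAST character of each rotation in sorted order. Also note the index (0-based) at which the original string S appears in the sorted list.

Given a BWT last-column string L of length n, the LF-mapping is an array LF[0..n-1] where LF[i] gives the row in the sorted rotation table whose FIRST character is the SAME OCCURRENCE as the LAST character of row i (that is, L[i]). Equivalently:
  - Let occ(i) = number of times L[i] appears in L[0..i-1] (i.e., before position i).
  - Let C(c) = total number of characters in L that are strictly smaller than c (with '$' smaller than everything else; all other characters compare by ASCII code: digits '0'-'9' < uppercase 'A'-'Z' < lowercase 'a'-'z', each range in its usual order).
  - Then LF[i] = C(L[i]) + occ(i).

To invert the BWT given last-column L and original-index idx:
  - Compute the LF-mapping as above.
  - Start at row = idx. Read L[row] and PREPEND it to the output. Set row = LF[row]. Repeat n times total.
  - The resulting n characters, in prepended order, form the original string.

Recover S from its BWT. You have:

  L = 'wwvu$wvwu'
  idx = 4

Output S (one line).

Answer: vwuvuwww$

Derivation:
LF mapping: 5 6 3 1 0 7 4 8 2
Walk LF starting at row 4, prepending L[row]:
  step 1: row=4, L[4]='$', prepend. Next row=LF[4]=0
  step 2: row=0, L[0]='w', prepend. Next row=LF[0]=5
  step 3: row=5, L[5]='w', prepend. Next row=LF[5]=7
  step 4: row=7, L[7]='w', prepend. Next row=LF[7]=8
  step 5: row=8, L[8]='u', prepend. Next row=LF[8]=2
  step 6: row=2, L[2]='v', prepend. Next row=LF[2]=3
  step 7: row=3, L[3]='u', prepend. Next row=LF[3]=1
  step 8: row=1, L[1]='w', prepend. Next row=LF[1]=6
  step 9: row=6, L[6]='v', prepend. Next row=LF[6]=4
Reversed output: vwuvuwww$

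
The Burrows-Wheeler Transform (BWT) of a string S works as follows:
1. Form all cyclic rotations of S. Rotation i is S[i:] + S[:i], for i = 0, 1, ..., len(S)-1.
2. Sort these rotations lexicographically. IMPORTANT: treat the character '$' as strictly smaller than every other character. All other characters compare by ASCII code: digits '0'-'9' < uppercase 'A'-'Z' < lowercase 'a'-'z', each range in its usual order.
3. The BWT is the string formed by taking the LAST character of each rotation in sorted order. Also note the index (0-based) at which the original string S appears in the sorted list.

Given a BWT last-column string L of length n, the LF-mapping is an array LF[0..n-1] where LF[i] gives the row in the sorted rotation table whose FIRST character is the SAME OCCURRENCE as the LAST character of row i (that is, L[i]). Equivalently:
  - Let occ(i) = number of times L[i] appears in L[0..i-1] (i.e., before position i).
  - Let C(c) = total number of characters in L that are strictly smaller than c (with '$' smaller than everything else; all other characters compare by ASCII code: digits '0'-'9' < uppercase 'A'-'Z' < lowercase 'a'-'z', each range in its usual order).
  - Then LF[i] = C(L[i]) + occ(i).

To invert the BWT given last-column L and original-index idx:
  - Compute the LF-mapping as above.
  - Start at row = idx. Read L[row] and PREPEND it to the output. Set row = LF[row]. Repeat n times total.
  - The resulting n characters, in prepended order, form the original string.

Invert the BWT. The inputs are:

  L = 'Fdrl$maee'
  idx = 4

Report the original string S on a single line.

LF mapping: 1 3 8 6 0 7 2 4 5
Walk LF starting at row 4, prepending L[row]:
  step 1: row=4, L[4]='$', prepend. Next row=LF[4]=0
  step 2: row=0, L[0]='F', prepend. Next row=LF[0]=1
  step 3: row=1, L[1]='d', prepend. Next row=LF[1]=3
  step 4: row=3, L[3]='l', prepend. Next row=LF[3]=6
  step 5: row=6, L[6]='a', prepend. Next row=LF[6]=2
  step 6: row=2, L[2]='r', prepend. Next row=LF[2]=8
  step 7: row=8, L[8]='e', prepend. Next row=LF[8]=5
  step 8: row=5, L[5]='m', prepend. Next row=LF[5]=7
  step 9: row=7, L[7]='e', prepend. Next row=LF[7]=4
Reversed output: emeraldF$

Answer: emeraldF$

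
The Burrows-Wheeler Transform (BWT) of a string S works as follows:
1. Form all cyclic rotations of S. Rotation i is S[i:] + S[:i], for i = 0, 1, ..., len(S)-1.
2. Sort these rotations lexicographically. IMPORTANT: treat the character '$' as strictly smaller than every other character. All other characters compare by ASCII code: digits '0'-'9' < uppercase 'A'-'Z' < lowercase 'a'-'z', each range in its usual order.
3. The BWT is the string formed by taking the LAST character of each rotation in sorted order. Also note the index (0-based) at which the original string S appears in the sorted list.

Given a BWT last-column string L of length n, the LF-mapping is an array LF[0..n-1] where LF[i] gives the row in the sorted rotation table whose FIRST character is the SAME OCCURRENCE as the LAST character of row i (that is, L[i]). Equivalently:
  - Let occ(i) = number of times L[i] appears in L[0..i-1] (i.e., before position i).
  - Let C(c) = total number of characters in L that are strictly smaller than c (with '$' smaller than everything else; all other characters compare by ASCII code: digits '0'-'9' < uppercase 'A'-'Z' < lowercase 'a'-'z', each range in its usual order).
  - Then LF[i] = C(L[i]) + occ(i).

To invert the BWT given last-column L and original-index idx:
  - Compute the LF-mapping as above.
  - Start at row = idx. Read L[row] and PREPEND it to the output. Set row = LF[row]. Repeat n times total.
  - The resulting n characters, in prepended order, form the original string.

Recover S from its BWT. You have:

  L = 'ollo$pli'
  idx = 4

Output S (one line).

LF mapping: 5 2 3 6 0 7 4 1
Walk LF starting at row 4, prepending L[row]:
  step 1: row=4, L[4]='$', prepend. Next row=LF[4]=0
  step 2: row=0, L[0]='o', prepend. Next row=LF[0]=5
  step 3: row=5, L[5]='p', prepend. Next row=LF[5]=7
  step 4: row=7, L[7]='i', prepend. Next row=LF[7]=1
  step 5: row=1, L[1]='l', prepend. Next row=LF[1]=2
  step 6: row=2, L[2]='l', prepend. Next row=LF[2]=3
  step 7: row=3, L[3]='o', prepend. Next row=LF[3]=6
  step 8: row=6, L[6]='l', prepend. Next row=LF[6]=4
Reversed output: lollipo$

Answer: lollipo$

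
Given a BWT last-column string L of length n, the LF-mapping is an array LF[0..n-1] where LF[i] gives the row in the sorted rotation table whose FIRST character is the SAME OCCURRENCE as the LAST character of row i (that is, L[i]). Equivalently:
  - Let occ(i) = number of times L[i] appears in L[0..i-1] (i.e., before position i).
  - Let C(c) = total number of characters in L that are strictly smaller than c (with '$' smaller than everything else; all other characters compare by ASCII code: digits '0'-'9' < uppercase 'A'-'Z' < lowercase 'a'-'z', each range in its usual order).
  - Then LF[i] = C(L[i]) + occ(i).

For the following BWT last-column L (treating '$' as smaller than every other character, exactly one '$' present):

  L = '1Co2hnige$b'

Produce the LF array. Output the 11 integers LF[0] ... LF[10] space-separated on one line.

Char counts: '$':1, '1':1, '2':1, 'C':1, 'b':1, 'e':1, 'g':1, 'h':1, 'i':1, 'n':1, 'o':1
C (first-col start): C('$')=0, C('1')=1, C('2')=2, C('C')=3, C('b')=4, C('e')=5, C('g')=6, C('h')=7, C('i')=8, C('n')=9, C('o')=10
L[0]='1': occ=0, LF[0]=C('1')+0=1+0=1
L[1]='C': occ=0, LF[1]=C('C')+0=3+0=3
L[2]='o': occ=0, LF[2]=C('o')+0=10+0=10
L[3]='2': occ=0, LF[3]=C('2')+0=2+0=2
L[4]='h': occ=0, LF[4]=C('h')+0=7+0=7
L[5]='n': occ=0, LF[5]=C('n')+0=9+0=9
L[6]='i': occ=0, LF[6]=C('i')+0=8+0=8
L[7]='g': occ=0, LF[7]=C('g')+0=6+0=6
L[8]='e': occ=0, LF[8]=C('e')+0=5+0=5
L[9]='$': occ=0, LF[9]=C('$')+0=0+0=0
L[10]='b': occ=0, LF[10]=C('b')+0=4+0=4

Answer: 1 3 10 2 7 9 8 6 5 0 4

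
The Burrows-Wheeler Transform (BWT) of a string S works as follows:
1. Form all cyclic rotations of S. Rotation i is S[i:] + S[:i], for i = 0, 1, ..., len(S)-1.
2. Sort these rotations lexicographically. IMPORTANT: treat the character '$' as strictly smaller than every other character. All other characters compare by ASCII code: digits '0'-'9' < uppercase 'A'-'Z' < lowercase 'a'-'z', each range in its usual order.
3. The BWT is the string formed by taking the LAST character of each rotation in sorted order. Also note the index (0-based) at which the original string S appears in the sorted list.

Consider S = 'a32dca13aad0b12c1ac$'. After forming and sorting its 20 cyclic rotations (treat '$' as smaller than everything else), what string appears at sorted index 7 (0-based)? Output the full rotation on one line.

All 20 rotations (rotation i = S[i:]+S[:i]):
  rot[0] = a32dca13aad0b12c1ac$
  rot[1] = 32dca13aad0b12c1ac$a
  rot[2] = 2dca13aad0b12c1ac$a3
  rot[3] = dca13aad0b12c1ac$a32
  rot[4] = ca13aad0b12c1ac$a32d
  rot[5] = a13aad0b12c1ac$a32dc
  rot[6] = 13aad0b12c1ac$a32dca
  rot[7] = 3aad0b12c1ac$a32dca1
  rot[8] = aad0b12c1ac$a32dca13
  rot[9] = ad0b12c1ac$a32dca13a
  rot[10] = d0b12c1ac$a32dca13aa
  rot[11] = 0b12c1ac$a32dca13aad
  rot[12] = b12c1ac$a32dca13aad0
  rot[13] = 12c1ac$a32dca13aad0b
  rot[14] = 2c1ac$a32dca13aad0b1
  rot[15] = c1ac$a32dca13aad0b12
  rot[16] = 1ac$a32dca13aad0b12c
  rot[17] = ac$a32dca13aad0b12c1
  rot[18] = c$a32dca13aad0b12c1a
  rot[19] = $a32dca13aad0b12c1ac
Sorted (with $ < everything):
  sorted[0] = $a32dca13aad0b12c1ac
  sorted[1] = 0b12c1ac$a32dca13aad
  sorted[2] = 12c1ac$a32dca13aad0b
  sorted[3] = 13aad0b12c1ac$a32dca
  sorted[4] = 1ac$a32dca13aad0b12c
  sorted[5] = 2c1ac$a32dca13aad0b1
  sorted[6] = 2dca13aad0b12c1ac$a3
  sorted[7] = 32dca13aad0b12c1ac$a
  sorted[8] = 3aad0b12c1ac$a32dca1
  sorted[9] = a13aad0b12c1ac$a32dc
  sorted[10] = a32dca13aad0b12c1ac$
  sorted[11] = aad0b12c1ac$a32dca13
  sorted[12] = ac$a32dca13aad0b12c1
  sorted[13] = ad0b12c1ac$a32dca13a
  sorted[14] = b12c1ac$a32dca13aad0
  sorted[15] = c$a32dca13aad0b12c1a
  sorted[16] = c1ac$a32dca13aad0b12
  sorted[17] = ca13aad0b12c1ac$a32d
  sorted[18] = d0b12c1ac$a32dca13aa
  sorted[19] = dca13aad0b12c1ac$a32
sorted[7] = 32dca13aad0b12c1ac$a

Answer: 32dca13aad0b12c1ac$a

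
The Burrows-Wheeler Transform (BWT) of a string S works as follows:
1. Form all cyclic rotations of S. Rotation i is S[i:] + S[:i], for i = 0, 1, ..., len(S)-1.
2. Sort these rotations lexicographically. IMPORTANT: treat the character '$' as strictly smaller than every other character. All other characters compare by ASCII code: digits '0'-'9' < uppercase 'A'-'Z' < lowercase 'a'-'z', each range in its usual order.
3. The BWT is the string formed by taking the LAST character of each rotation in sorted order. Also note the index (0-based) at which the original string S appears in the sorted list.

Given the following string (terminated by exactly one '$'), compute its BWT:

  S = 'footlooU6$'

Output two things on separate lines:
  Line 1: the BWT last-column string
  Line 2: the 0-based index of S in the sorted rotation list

All 10 rotations (rotation i = S[i:]+S[:i]):
  rot[0] = footlooU6$
  rot[1] = ootlooU6$f
  rot[2] = otlooU6$fo
  rot[3] = tlooU6$foo
  rot[4] = looU6$foot
  rot[5] = ooU6$footl
  rot[6] = oU6$footlo
  rot[7] = U6$footloo
  rot[8] = 6$footlooU
  rot[9] = $footlooU6
Sorted (with $ < everything):
  sorted[0] = $footlooU6  (last char: '6')
  sorted[1] = 6$footlooU  (last char: 'U')
  sorted[2] = U6$footloo  (last char: 'o')
  sorted[3] = footlooU6$  (last char: '$')
  sorted[4] = looU6$foot  (last char: 't')
  sorted[5] = oU6$footlo  (last char: 'o')
  sorted[6] = ooU6$footl  (last char: 'l')
  sorted[7] = ootlooU6$f  (last char: 'f')
  sorted[8] = otlooU6$fo  (last char: 'o')
  sorted[9] = tlooU6$foo  (last char: 'o')
Last column: 6Uo$tolfoo
Original string S is at sorted index 3

Answer: 6Uo$tolfoo
3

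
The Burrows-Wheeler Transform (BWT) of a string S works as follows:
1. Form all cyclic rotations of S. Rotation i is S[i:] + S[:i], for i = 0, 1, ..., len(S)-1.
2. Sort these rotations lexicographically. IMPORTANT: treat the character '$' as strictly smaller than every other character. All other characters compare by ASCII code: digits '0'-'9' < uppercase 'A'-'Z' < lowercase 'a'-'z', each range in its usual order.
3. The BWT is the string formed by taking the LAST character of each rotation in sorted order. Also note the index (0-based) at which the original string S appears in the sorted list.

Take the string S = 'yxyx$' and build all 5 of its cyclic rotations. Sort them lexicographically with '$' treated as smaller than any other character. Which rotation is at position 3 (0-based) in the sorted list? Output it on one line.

All 5 rotations (rotation i = S[i:]+S[:i]):
  rot[0] = yxyx$
  rot[1] = xyx$y
  rot[2] = yx$yx
  rot[3] = x$yxy
  rot[4] = $yxyx
Sorted (with $ < everything):
  sorted[0] = $yxyx
  sorted[1] = x$yxy
  sorted[2] = xyx$y
  sorted[3] = yx$yx
  sorted[4] = yxyx$
sorted[3] = yx$yx

Answer: yx$yx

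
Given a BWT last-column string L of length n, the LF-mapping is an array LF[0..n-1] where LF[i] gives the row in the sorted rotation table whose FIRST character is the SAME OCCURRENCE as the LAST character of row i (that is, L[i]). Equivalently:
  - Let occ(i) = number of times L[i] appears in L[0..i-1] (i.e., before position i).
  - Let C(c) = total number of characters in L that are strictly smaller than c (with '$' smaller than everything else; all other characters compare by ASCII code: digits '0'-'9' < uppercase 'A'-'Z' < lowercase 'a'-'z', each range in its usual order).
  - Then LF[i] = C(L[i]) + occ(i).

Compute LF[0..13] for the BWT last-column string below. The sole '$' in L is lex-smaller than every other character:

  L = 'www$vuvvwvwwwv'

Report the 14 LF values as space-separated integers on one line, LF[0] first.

Answer: 7 8 9 0 2 1 3 4 10 5 11 12 13 6

Derivation:
Char counts: '$':1, 'u':1, 'v':5, 'w':7
C (first-col start): C('$')=0, C('u')=1, C('v')=2, C('w')=7
L[0]='w': occ=0, LF[0]=C('w')+0=7+0=7
L[1]='w': occ=1, LF[1]=C('w')+1=7+1=8
L[2]='w': occ=2, LF[2]=C('w')+2=7+2=9
L[3]='$': occ=0, LF[3]=C('$')+0=0+0=0
L[4]='v': occ=0, LF[4]=C('v')+0=2+0=2
L[5]='u': occ=0, LF[5]=C('u')+0=1+0=1
L[6]='v': occ=1, LF[6]=C('v')+1=2+1=3
L[7]='v': occ=2, LF[7]=C('v')+2=2+2=4
L[8]='w': occ=3, LF[8]=C('w')+3=7+3=10
L[9]='v': occ=3, LF[9]=C('v')+3=2+3=5
L[10]='w': occ=4, LF[10]=C('w')+4=7+4=11
L[11]='w': occ=5, LF[11]=C('w')+5=7+5=12
L[12]='w': occ=6, LF[12]=C('w')+6=7+6=13
L[13]='v': occ=4, LF[13]=C('v')+4=2+4=6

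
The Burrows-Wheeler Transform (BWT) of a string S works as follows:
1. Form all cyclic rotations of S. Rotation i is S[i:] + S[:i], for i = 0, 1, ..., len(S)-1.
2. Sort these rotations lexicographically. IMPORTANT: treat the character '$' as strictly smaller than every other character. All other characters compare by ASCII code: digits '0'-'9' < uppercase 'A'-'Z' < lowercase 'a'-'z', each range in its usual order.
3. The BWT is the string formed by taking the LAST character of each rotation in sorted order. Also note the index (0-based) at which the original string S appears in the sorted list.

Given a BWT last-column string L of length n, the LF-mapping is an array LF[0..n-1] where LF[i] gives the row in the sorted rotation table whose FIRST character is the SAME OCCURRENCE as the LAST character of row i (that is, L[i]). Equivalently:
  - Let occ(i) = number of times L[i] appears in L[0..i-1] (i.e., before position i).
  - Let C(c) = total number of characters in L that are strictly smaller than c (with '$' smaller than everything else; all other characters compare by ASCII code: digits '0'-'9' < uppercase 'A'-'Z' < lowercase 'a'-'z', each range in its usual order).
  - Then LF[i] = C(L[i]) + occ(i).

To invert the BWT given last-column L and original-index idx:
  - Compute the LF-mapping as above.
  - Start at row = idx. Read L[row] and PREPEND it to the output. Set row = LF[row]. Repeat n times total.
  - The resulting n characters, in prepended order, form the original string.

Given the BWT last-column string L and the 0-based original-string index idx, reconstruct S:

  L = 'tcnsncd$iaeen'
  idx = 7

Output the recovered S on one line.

LF mapping: 12 2 8 11 9 3 4 0 7 1 5 6 10
Walk LF starting at row 7, prepending L[row]:
  step 1: row=7, L[7]='$', prepend. Next row=LF[7]=0
  step 2: row=0, L[0]='t', prepend. Next row=LF[0]=12
  step 3: row=12, L[12]='n', prepend. Next row=LF[12]=10
  step 4: row=10, L[10]='e', prepend. Next row=LF[10]=5
  step 5: row=5, L[5]='c', prepend. Next row=LF[5]=3
  step 6: row=3, L[3]='s', prepend. Next row=LF[3]=11
  step 7: row=11, L[11]='e', prepend. Next row=LF[11]=6
  step 8: row=6, L[6]='d', prepend. Next row=LF[6]=4
  step 9: row=4, L[4]='n', prepend. Next row=LF[4]=9
  step 10: row=9, L[9]='a', prepend. Next row=LF[9]=1
  step 11: row=1, L[1]='c', prepend. Next row=LF[1]=2
  step 12: row=2, L[2]='n', prepend. Next row=LF[2]=8
  step 13: row=8, L[8]='i', prepend. Next row=LF[8]=7
Reversed output: incandescent$

Answer: incandescent$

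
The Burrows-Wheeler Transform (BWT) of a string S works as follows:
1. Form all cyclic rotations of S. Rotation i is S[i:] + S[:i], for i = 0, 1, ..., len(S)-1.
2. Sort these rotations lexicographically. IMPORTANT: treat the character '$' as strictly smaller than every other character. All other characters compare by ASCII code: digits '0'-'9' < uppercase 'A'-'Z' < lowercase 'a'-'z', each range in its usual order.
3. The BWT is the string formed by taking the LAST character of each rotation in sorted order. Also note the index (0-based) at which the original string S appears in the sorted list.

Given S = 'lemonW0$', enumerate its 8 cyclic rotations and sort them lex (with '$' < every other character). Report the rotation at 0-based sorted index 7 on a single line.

All 8 rotations (rotation i = S[i:]+S[:i]):
  rot[0] = lemonW0$
  rot[1] = emonW0$l
  rot[2] = monW0$le
  rot[3] = onW0$lem
  rot[4] = nW0$lemo
  rot[5] = W0$lemon
  rot[6] = 0$lemonW
  rot[7] = $lemonW0
Sorted (with $ < everything):
  sorted[0] = $lemonW0
  sorted[1] = 0$lemonW
  sorted[2] = W0$lemon
  sorted[3] = emonW0$l
  sorted[4] = lemonW0$
  sorted[5] = monW0$le
  sorted[6] = nW0$lemo
  sorted[7] = onW0$lem
sorted[7] = onW0$lem

Answer: onW0$lem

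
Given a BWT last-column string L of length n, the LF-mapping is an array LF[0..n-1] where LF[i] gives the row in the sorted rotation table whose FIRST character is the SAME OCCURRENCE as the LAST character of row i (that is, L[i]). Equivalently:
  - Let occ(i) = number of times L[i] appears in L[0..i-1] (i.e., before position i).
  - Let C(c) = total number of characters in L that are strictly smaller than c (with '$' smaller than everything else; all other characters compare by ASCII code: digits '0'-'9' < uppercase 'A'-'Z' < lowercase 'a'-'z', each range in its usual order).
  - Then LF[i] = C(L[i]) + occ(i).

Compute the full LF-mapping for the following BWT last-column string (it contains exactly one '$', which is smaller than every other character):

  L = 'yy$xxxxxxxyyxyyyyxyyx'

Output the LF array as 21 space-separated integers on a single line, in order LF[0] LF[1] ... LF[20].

Answer: 11 12 0 1 2 3 4 5 6 7 13 14 8 15 16 17 18 9 19 20 10

Derivation:
Char counts: '$':1, 'x':10, 'y':10
C (first-col start): C('$')=0, C('x')=1, C('y')=11
L[0]='y': occ=0, LF[0]=C('y')+0=11+0=11
L[1]='y': occ=1, LF[1]=C('y')+1=11+1=12
L[2]='$': occ=0, LF[2]=C('$')+0=0+0=0
L[3]='x': occ=0, LF[3]=C('x')+0=1+0=1
L[4]='x': occ=1, LF[4]=C('x')+1=1+1=2
L[5]='x': occ=2, LF[5]=C('x')+2=1+2=3
L[6]='x': occ=3, LF[6]=C('x')+3=1+3=4
L[7]='x': occ=4, LF[7]=C('x')+4=1+4=5
L[8]='x': occ=5, LF[8]=C('x')+5=1+5=6
L[9]='x': occ=6, LF[9]=C('x')+6=1+6=7
L[10]='y': occ=2, LF[10]=C('y')+2=11+2=13
L[11]='y': occ=3, LF[11]=C('y')+3=11+3=14
L[12]='x': occ=7, LF[12]=C('x')+7=1+7=8
L[13]='y': occ=4, LF[13]=C('y')+4=11+4=15
L[14]='y': occ=5, LF[14]=C('y')+5=11+5=16
L[15]='y': occ=6, LF[15]=C('y')+6=11+6=17
L[16]='y': occ=7, LF[16]=C('y')+7=11+7=18
L[17]='x': occ=8, LF[17]=C('x')+8=1+8=9
L[18]='y': occ=8, LF[18]=C('y')+8=11+8=19
L[19]='y': occ=9, LF[19]=C('y')+9=11+9=20
L[20]='x': occ=9, LF[20]=C('x')+9=1+9=10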